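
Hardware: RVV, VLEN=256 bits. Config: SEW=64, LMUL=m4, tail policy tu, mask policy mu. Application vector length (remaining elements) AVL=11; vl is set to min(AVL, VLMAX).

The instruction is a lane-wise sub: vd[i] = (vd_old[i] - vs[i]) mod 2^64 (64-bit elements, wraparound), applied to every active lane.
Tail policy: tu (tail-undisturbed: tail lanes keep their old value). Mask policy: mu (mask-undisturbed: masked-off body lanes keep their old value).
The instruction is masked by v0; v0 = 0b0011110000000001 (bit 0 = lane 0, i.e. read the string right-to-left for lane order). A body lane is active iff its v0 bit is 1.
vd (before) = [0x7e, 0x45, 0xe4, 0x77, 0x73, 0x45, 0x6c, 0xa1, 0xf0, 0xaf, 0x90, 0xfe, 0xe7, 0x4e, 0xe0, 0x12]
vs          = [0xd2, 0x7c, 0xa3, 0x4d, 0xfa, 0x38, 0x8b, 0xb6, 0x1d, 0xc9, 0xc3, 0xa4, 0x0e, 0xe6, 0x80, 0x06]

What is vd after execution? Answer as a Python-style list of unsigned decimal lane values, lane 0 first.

lanes per group: 256·4/64 = 16
AVL=11 ≤ VLMAX=16, so vl = 11
lane  0: sub(0x7e,0xd2) ⇒ 0xffffffffffffffac
lane  1: mask-off/keep ⇒ 0x45
lane  2: mask-off/keep ⇒ 0xe4
lane  3: mask-off/keep ⇒ 0x77
lane  4: mask-off/keep ⇒ 0x73
lane  5: mask-off/keep ⇒ 0x45
lane  6: mask-off/keep ⇒ 0x6c
lane  7: mask-off/keep ⇒ 0xa1
lane  8: mask-off/keep ⇒ 0xf0
lane  9: mask-off/keep ⇒ 0xaf
lane 10: sub(0x90,0xc3) ⇒ 0xffffffffffffffcd
lane 11: tail/keep ⇒ 0xfe
lane 12: tail/keep ⇒ 0xe7
lane 13: tail/keep ⇒ 0x4e
lane 14: tail/keep ⇒ 0xe0
lane 15: tail/keep ⇒ 0x12

vd = [18446744073709551532, 69, 228, 119, 115, 69, 108, 161, 240, 175, 18446744073709551565, 254, 231, 78, 224, 18]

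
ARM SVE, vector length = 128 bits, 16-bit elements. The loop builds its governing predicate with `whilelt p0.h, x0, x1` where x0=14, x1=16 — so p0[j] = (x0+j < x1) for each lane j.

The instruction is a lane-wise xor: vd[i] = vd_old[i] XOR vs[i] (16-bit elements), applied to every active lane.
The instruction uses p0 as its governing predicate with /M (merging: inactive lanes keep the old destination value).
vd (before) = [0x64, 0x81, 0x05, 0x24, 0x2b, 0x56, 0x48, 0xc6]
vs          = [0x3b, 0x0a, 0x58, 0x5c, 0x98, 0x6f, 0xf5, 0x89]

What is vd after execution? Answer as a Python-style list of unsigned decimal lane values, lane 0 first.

vd = [95, 139, 5, 36, 43, 86, 72, 198]

register lanes = 128/16 = 8
whilelt: lane j active iff 14+j < 16 → j < 2 → 2 active
  i=0: xor(0x64,0x3b) → 95
  i=1: xor(0x81,0x0a) → 139
  i=2: tail/keep → 5
  i=3: tail/keep → 36
  i=4: tail/keep → 43
  i=5: tail/keep → 86
  i=6: tail/keep → 72
  i=7: tail/keep → 198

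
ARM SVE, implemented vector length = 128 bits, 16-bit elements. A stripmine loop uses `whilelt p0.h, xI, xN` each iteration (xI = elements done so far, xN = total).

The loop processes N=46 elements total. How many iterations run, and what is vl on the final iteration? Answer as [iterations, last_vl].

[iterations, last_vl] = [6, 6]

register lanes = 128/16 = 8
iterations = ceil(46/8) = 6; final-pass vl = 6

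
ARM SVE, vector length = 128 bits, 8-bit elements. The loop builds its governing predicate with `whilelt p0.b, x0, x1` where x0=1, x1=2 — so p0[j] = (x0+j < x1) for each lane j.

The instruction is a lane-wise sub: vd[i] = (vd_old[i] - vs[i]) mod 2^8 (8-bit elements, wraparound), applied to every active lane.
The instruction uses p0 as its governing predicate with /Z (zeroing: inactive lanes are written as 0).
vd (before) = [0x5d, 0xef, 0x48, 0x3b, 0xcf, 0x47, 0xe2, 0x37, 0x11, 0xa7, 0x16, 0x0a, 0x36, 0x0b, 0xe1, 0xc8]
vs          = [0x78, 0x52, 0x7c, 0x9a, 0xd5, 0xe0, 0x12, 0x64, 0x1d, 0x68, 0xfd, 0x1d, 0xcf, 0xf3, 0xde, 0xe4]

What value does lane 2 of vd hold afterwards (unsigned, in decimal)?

128-bit reg / 8-bit elem → 16 lanes
active while 1+j < 2, i.e. j ∈ [0,1) capped at 16 ⇒ 1
vd[0] sub(0x5d,0x78) -> 0xe5
vd[1] tail/zero -> 0x00
vd[2] tail/zero -> 0x00
vd[3] tail/zero -> 0x00
vd[4] tail/zero -> 0x00
vd[5] tail/zero -> 0x00
vd[6] tail/zero -> 0x00
vd[7] tail/zero -> 0x00
vd[8] tail/zero -> 0x00
vd[9] tail/zero -> 0x00
vd[10] tail/zero -> 0x00
vd[11] tail/zero -> 0x00
vd[12] tail/zero -> 0x00
vd[13] tail/zero -> 0x00
vd[14] tail/zero -> 0x00
vd[15] tail/zero -> 0x00

vd[2] = 0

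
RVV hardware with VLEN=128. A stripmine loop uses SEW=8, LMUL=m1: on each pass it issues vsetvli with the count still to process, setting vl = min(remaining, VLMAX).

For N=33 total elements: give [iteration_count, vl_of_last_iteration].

lanes per group: 128·1/8 = 16
N=33: ⌈33/16⌉ = 3 iters; last vl = 33 − 2×16 = 1

[iterations, last_vl] = [3, 1]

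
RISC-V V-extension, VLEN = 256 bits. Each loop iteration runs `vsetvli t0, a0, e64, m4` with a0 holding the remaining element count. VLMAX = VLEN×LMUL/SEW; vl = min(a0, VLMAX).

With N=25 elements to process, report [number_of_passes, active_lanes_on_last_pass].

lanes per group: 256·4/64 = 16
N=25: ⌈25/16⌉ = 2 iters; last vl = 25 − 1×16 = 9

[iterations, last_vl] = [2, 9]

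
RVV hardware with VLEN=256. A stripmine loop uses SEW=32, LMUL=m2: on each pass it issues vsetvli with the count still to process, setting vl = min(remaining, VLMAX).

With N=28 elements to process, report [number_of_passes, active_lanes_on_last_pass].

[iterations, last_vl] = [2, 12]

VLMAX = (256 × 2) / 32 = 16 lanes
28 elements at 16/iter → 2 passes, remainder 12 on the last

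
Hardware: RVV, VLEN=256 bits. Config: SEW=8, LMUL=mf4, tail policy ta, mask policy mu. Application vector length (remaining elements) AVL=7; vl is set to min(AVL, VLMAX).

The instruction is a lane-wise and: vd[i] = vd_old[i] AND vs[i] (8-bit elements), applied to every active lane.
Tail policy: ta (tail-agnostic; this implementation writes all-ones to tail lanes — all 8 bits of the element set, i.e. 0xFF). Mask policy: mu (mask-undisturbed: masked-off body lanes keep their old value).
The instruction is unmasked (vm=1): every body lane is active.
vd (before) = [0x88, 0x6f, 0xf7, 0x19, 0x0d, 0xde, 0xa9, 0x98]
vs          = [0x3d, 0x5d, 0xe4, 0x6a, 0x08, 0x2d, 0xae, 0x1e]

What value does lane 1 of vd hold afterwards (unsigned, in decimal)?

VLMAX = (256 × 1/4) / 8 = 8 lanes
vl = min(AVL, VLMAX) = min(7, 8) = 7
[0] and(0x88,0x3d) = 0x08
[1] and(0x6f,0x5d) = 0x4d
[2] and(0xf7,0xe4) = 0xe4
[3] and(0x19,0x6a) = 0x08
[4] and(0x0d,0x08) = 0x08
[5] and(0xde,0x2d) = 0x0c
[6] and(0xa9,0xae) = 0xa8
[7] tail/ones = 0xff

vd[1] = 77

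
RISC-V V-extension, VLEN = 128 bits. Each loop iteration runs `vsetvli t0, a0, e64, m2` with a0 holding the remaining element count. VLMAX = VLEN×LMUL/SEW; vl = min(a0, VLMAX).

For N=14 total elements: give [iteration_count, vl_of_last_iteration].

VLMAX = (128 × 2) / 64 = 4 lanes
N=14: ⌈14/4⌉ = 4 iters; last vl = 14 − 3×4 = 2

[iterations, last_vl] = [4, 2]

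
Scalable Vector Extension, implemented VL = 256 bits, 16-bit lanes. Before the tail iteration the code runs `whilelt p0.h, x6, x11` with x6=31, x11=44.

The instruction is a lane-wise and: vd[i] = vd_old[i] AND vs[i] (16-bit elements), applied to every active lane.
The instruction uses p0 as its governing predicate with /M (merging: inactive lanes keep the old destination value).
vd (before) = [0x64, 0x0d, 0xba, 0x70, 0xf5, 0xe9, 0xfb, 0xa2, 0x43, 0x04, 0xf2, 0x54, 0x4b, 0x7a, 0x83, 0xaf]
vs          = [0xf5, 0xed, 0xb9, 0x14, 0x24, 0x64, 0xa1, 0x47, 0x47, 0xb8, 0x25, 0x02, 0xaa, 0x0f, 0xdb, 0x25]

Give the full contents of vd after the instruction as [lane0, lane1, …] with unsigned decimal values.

vd = [100, 13, 184, 16, 36, 96, 161, 2, 67, 0, 32, 0, 10, 122, 131, 175]

256-bit reg / 16-bit elem → 16 lanes
p0[j] = (31+j < 44); true for j=0..12 → 13 lanes set
[0] and(0x64,0xf5) = 0x64
[1] and(0x0d,0xed) = 0x0d
[2] and(0xba,0xb9) = 0xb8
[3] and(0x70,0x14) = 0x10
[4] and(0xf5,0x24) = 0x24
[5] and(0xe9,0x64) = 0x60
[6] and(0xfb,0xa1) = 0xa1
[7] and(0xa2,0x47) = 0x02
[8] and(0x43,0x47) = 0x43
[9] and(0x04,0xb8) = 0x00
[10] and(0xf2,0x25) = 0x20
[11] and(0x54,0x02) = 0x00
[12] and(0x4b,0xaa) = 0x0a
[13] tail/keep = 0x7a
[14] tail/keep = 0x83
[15] tail/keep = 0xaf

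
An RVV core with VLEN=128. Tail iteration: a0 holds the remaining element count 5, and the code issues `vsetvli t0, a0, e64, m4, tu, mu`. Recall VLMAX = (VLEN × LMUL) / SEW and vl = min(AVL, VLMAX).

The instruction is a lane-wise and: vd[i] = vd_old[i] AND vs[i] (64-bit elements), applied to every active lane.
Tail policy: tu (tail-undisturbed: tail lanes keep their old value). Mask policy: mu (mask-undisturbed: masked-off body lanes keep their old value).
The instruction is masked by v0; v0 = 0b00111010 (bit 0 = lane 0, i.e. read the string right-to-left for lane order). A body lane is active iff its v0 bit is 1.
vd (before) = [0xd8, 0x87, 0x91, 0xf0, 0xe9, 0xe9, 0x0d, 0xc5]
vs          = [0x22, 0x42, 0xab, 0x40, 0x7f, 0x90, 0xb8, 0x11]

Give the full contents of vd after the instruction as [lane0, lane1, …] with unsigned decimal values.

vd = [216, 2, 145, 64, 105, 233, 13, 197]

VLMAX = VLEN×LMUL/SEW = 128×4/64 = 8
vl ← min(5, 8) = 5
[0] mask-off/keep = 0xd8
[1] and(0x87,0x42) = 0x02
[2] mask-off/keep = 0x91
[3] and(0xf0,0x40) = 0x40
[4] and(0xe9,0x7f) = 0x69
[5] tail/keep = 0xe9
[6] tail/keep = 0x0d
[7] tail/keep = 0xc5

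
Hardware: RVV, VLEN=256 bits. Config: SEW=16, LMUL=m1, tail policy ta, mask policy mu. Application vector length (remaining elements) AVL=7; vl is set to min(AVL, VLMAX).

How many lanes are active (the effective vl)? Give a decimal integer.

VLMAX = (256 × 1) / 16 = 16 lanes
vl = min(AVL, VLMAX) = min(7, 16) = 7

vl = 7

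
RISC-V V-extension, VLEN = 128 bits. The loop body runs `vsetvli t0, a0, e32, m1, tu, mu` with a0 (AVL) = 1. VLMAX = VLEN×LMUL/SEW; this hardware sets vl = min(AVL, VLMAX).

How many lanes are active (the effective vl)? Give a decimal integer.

vl = 1

VLMAX = (128 × 1) / 32 = 4 lanes
vl ← min(1, 4) = 1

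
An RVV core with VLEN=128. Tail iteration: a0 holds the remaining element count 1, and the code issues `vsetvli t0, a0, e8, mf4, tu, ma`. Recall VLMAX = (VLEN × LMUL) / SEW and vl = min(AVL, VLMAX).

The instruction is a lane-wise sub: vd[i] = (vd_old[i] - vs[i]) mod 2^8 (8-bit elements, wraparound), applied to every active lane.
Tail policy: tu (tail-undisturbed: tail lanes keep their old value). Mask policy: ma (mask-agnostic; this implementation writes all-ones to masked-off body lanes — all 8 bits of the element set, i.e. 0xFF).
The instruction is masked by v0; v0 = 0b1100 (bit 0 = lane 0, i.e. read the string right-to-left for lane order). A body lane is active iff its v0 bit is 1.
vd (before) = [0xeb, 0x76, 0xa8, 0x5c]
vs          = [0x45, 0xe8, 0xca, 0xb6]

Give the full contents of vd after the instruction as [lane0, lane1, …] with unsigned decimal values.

vd = [255, 118, 168, 92]

lanes per group: 128·1/4/8 = 4
vl = min(AVL, VLMAX) = min(1, 4) = 1
vd[0] mask-off/ones -> 0xff
vd[1] tail/keep -> 0x76
vd[2] tail/keep -> 0xa8
vd[3] tail/keep -> 0x5c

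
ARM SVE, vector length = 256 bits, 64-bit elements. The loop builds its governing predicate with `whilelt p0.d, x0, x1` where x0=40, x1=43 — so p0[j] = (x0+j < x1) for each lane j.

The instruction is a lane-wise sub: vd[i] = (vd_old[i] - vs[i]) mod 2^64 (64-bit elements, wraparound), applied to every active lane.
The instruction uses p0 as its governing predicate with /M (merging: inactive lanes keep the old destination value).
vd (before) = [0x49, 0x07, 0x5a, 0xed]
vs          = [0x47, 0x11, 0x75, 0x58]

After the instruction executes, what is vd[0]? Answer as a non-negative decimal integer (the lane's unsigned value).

lane count: 256 div 64 = 4
p0[j] = (40+j < 43); true for j=0..2 → 3 lanes set
lane  0: sub(0x49,0x47) ⇒ 0x02
lane  1: sub(0x07,0x11) ⇒ 0xfffffffffffffff6
lane  2: sub(0x5a,0x75) ⇒ 0xffffffffffffffe5
lane  3: tail/keep ⇒ 0xed

vd[0] = 2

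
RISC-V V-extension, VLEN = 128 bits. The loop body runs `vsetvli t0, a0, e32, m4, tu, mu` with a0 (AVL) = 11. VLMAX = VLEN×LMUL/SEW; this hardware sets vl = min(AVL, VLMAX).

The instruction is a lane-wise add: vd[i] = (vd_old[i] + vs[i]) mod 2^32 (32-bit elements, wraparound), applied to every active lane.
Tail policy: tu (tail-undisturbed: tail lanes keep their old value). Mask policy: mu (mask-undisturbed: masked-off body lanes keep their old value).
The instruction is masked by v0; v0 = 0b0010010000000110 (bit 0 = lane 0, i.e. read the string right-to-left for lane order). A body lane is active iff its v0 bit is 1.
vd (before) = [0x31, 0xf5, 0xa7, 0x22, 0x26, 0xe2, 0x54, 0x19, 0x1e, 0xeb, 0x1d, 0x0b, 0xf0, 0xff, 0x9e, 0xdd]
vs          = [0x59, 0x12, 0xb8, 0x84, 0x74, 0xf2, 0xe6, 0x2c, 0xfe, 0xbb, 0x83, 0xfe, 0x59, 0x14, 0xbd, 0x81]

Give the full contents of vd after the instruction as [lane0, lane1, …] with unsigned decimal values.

vd = [49, 263, 351, 34, 38, 226, 84, 25, 30, 235, 160, 11, 240, 255, 158, 221]

lanes per group: 128·4/32 = 16
vl = min(AVL, VLMAX) = min(11, 16) = 11
[0] mask-off/keep = 0x31
[1] add(0xf5,0x12) = 0x107
[2] add(0xa7,0xb8) = 0x15f
[3] mask-off/keep = 0x22
[4] mask-off/keep = 0x26
[5] mask-off/keep = 0xe2
[6] mask-off/keep = 0x54
[7] mask-off/keep = 0x19
[8] mask-off/keep = 0x1e
[9] mask-off/keep = 0xeb
[10] add(0x1d,0x83) = 0xa0
[11] tail/keep = 0x0b
[12] tail/keep = 0xf0
[13] tail/keep = 0xff
[14] tail/keep = 0x9e
[15] tail/keep = 0xdd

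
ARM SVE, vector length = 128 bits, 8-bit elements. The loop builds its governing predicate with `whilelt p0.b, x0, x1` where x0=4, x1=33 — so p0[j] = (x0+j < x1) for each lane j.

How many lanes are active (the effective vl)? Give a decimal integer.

vl = 16

lane count: 128 div 8 = 16
p0[j] = (4+j < 33); true for j=0..15 → 16 lanes set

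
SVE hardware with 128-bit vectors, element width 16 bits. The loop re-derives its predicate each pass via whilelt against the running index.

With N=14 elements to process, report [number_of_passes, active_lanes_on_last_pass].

128-bit reg / 16-bit elem → 8 lanes
14 elements at 8/iter → 2 passes, remainder 6 on the last

[iterations, last_vl] = [2, 6]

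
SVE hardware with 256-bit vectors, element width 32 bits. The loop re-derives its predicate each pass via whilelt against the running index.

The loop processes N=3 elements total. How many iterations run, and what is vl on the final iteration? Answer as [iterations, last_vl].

lane count: 256 div 32 = 8
iterations = ceil(3/8) = 1; final-pass vl = 3

[iterations, last_vl] = [1, 3]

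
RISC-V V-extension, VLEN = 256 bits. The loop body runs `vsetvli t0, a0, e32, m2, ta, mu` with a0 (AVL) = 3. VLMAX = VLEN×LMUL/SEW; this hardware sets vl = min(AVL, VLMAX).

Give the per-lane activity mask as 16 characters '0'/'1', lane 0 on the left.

predicate = 1110000000000000

VLMAX = (256 × 2) / 32 = 16 lanes
AVL=3 ≤ VLMAX=16, so vl = 3
bits (lane 0 leftmost): 1110000000000000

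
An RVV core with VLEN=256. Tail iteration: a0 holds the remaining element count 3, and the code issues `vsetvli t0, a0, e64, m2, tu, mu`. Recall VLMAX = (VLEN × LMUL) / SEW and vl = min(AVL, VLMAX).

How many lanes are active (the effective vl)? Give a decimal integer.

VLMAX = VLEN×LMUL/SEW = 256×2/64 = 8
vl ← min(3, 8) = 3

vl = 3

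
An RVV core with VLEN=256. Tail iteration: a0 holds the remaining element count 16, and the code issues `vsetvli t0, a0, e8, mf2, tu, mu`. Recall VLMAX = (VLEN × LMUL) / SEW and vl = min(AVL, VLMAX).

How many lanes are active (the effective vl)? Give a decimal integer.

vl = 16

lanes per group: 256·1/2/8 = 16
vl = min(AVL, VLMAX) = min(16, 16) = 16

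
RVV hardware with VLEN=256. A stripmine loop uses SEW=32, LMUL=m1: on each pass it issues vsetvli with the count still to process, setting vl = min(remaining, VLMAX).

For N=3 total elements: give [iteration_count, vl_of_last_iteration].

VLMAX = (256 × 1) / 32 = 8 lanes
N=3: ⌈3/8⌉ = 1 iters; last vl = 3 − 0×8 = 3

[iterations, last_vl] = [1, 3]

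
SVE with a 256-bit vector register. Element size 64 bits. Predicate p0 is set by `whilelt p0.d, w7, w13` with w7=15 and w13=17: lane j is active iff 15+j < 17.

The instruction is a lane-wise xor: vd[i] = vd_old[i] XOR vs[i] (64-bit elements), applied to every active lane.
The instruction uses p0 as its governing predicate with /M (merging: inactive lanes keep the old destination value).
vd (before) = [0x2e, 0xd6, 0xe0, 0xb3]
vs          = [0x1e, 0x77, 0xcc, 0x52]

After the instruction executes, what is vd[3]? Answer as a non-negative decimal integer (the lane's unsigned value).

vd[3] = 179

register lanes = 256/64 = 4
whilelt: lane j active iff 15+j < 17 → j < 2 → 2 active
lane  0: xor(0x2e,0x1e) ⇒ 0x30
lane  1: xor(0xd6,0x77) ⇒ 0xa1
lane  2: tail/keep ⇒ 0xe0
lane  3: tail/keep ⇒ 0xb3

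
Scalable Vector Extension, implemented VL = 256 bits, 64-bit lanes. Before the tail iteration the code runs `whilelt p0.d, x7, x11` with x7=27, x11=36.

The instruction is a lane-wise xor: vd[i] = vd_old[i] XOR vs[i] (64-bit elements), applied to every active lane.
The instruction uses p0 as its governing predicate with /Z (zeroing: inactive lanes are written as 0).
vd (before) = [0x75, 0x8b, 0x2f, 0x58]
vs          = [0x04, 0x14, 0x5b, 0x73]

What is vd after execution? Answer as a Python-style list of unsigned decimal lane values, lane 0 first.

256-bit reg / 64-bit elem → 4 lanes
p0[j] = (27+j < 36); true for j=0..3 → 4 lanes set
[0] xor(0x75,0x04) = 0x71
[1] xor(0x8b,0x14) = 0x9f
[2] xor(0x2f,0x5b) = 0x74
[3] xor(0x58,0x73) = 0x2b

vd = [113, 159, 116, 43]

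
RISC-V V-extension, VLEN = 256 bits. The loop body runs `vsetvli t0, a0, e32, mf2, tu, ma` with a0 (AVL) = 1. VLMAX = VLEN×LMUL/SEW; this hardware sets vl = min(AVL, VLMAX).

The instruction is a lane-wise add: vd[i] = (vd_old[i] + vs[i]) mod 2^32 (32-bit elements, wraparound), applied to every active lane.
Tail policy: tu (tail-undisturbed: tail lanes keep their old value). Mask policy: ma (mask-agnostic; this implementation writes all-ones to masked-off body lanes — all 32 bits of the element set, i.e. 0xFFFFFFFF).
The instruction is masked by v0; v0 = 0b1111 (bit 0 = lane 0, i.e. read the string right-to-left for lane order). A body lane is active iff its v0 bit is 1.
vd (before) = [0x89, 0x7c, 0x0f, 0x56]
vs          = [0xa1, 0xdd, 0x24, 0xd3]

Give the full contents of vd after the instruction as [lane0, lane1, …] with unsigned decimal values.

VLMAX = (256 × 1/2) / 32 = 4 lanes
AVL=1 ≤ VLMAX=4, so vl = 1
lane  0: add(0x89,0xa1) ⇒ 0x12a
lane  1: tail/keep ⇒ 0x7c
lane  2: tail/keep ⇒ 0x0f
lane  3: tail/keep ⇒ 0x56

vd = [298, 124, 15, 86]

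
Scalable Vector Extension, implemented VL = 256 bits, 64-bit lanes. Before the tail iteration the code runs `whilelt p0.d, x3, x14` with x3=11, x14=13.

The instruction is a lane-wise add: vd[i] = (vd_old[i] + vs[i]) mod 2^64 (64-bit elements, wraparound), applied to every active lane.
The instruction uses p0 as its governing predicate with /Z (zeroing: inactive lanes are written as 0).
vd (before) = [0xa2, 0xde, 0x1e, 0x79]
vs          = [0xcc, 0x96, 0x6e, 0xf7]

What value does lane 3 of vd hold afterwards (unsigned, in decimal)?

vd[3] = 0

lane count: 256 div 64 = 4
p0[j] = (11+j < 13); true for j=0..1 → 2 lanes set
vd[0] add(0xa2,0xcc) -> 0x16e
vd[1] add(0xde,0x96) -> 0x174
vd[2] tail/zero -> 0x00
vd[3] tail/zero -> 0x00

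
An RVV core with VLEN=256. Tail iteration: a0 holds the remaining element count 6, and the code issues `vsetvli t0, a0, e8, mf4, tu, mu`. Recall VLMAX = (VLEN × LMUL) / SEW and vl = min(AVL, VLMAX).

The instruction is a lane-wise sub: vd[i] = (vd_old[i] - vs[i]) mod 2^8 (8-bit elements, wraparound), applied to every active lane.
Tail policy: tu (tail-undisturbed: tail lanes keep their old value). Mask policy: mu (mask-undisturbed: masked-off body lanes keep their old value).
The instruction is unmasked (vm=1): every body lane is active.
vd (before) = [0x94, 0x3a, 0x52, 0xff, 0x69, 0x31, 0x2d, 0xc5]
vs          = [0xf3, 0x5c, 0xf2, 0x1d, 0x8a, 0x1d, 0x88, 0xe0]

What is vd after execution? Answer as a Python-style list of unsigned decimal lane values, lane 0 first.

vd = [161, 222, 96, 226, 223, 20, 45, 197]

VLMAX = VLEN×LMUL/SEW = 256×1/4/8 = 8
AVL=6 ≤ VLMAX=8, so vl = 6
[0] sub(0x94,0xf3) = 0xa1
[1] sub(0x3a,0x5c) = 0xde
[2] sub(0x52,0xf2) = 0x60
[3] sub(0xff,0x1d) = 0xe2
[4] sub(0x69,0x8a) = 0xdf
[5] sub(0x31,0x1d) = 0x14
[6] tail/keep = 0x2d
[7] tail/keep = 0xc5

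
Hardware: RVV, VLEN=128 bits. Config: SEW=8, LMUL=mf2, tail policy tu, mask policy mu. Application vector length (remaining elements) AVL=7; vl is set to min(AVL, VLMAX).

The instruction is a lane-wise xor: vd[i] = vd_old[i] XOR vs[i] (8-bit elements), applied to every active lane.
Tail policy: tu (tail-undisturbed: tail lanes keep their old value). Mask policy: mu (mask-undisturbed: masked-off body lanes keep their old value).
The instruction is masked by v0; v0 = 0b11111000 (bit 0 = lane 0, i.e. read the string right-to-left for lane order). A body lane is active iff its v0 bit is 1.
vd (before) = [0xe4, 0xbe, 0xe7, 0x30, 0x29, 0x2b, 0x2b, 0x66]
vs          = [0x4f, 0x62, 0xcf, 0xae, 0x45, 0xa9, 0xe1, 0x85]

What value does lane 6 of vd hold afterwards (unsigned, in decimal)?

VLMAX = VLEN×LMUL/SEW = 128×1/2/8 = 8
vl ← min(7, 8) = 7
lane  0: mask-off/keep ⇒ 0xe4
lane  1: mask-off/keep ⇒ 0xbe
lane  2: mask-off/keep ⇒ 0xe7
lane  3: xor(0x30,0xae) ⇒ 0x9e
lane  4: xor(0x29,0x45) ⇒ 0x6c
lane  5: xor(0x2b,0xa9) ⇒ 0x82
lane  6: xor(0x2b,0xe1) ⇒ 0xca
lane  7: tail/keep ⇒ 0x66

vd[6] = 202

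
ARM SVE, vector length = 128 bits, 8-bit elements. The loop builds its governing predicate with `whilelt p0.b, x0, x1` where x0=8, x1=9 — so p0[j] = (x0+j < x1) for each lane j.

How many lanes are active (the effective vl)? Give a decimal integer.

vl = 1

register lanes = 128/8 = 16
active while 8+j < 9, i.e. j ∈ [0,1) capped at 16 ⇒ 1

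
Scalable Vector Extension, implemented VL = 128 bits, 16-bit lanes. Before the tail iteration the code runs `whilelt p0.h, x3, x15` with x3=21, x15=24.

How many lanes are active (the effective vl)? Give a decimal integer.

register lanes = 128/16 = 8
p0[j] = (21+j < 24); true for j=0..2 → 3 lanes set

vl = 3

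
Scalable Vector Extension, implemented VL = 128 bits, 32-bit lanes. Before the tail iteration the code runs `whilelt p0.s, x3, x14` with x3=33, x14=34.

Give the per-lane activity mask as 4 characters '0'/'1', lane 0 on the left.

predicate = 1000

128-bit reg / 32-bit elem → 4 lanes
whilelt: lane j active iff 33+j < 34 → j < 1 → 1 active
bits (lane 0 leftmost): 1000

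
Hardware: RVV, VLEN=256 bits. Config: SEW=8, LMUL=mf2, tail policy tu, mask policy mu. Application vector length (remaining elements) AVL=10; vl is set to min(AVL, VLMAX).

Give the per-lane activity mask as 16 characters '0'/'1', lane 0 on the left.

lanes per group: 256·1/2/8 = 16
vl ← min(10, 16) = 10
bits (lane 0 leftmost): 1111111111000000

predicate = 1111111111000000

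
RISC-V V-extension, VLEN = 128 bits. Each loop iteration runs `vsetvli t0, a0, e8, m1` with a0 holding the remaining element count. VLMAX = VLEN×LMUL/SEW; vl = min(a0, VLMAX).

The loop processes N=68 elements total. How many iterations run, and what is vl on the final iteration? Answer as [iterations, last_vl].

VLMAX = VLEN×LMUL/SEW = 128×1/8 = 16
68 elements at 16/iter → 5 passes, remainder 4 on the last

[iterations, last_vl] = [5, 4]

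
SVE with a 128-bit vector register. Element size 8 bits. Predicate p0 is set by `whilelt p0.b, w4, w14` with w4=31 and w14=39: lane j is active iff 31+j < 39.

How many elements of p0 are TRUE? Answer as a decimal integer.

vl = 8

register lanes = 128/8 = 16
whilelt: lane j active iff 31+j < 39 → j < 8 → 8 active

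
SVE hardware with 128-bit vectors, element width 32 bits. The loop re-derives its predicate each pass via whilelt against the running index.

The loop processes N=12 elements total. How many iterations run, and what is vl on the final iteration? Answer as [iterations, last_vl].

[iterations, last_vl] = [3, 4]

lane count: 128 div 32 = 4
12 elements at 4/iter → 3 passes, remainder 4 on the last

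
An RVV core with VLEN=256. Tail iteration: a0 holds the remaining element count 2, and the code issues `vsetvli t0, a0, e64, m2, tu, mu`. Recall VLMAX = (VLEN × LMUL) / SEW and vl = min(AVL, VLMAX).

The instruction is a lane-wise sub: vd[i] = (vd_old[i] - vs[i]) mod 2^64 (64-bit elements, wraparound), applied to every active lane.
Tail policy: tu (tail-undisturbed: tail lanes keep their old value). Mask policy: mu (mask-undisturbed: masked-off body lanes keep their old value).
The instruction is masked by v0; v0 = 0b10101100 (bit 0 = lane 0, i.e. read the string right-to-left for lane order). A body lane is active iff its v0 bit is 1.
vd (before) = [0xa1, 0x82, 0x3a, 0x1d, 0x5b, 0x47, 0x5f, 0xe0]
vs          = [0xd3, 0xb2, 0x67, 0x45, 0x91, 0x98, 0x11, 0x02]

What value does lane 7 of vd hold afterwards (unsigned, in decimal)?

vd[7] = 224

lanes per group: 256·2/64 = 8
vl = min(AVL, VLMAX) = min(2, 8) = 2
  i=0: mask-off/keep → 161
  i=1: mask-off/keep → 130
  i=2: tail/keep → 58
  i=3: tail/keep → 29
  i=4: tail/keep → 91
  i=5: tail/keep → 71
  i=6: tail/keep → 95
  i=7: tail/keep → 224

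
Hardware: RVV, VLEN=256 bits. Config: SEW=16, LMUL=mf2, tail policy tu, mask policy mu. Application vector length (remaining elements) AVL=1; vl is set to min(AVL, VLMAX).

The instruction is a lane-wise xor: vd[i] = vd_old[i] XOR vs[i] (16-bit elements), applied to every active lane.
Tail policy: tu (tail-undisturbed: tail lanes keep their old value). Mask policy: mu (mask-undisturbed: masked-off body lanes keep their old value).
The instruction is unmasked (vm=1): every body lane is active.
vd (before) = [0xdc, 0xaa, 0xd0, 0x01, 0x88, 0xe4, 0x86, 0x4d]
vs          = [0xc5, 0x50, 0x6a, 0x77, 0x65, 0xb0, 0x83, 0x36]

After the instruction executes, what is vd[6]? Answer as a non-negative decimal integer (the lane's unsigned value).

vd[6] = 134

lanes per group: 256·1/2/16 = 8
vl ← min(1, 8) = 1
  i=0: xor(0xdc,0xc5) → 25
  i=1: tail/keep → 170
  i=2: tail/keep → 208
  i=3: tail/keep → 1
  i=4: tail/keep → 136
  i=5: tail/keep → 228
  i=6: tail/keep → 134
  i=7: tail/keep → 77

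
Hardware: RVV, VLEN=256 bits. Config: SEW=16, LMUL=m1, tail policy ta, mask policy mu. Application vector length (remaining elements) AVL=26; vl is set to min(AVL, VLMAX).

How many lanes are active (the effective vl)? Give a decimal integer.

vl = 16

VLMAX = VLEN×LMUL/SEW = 256×1/16 = 16
AVL=26 > VLMAX=16, so vl = 16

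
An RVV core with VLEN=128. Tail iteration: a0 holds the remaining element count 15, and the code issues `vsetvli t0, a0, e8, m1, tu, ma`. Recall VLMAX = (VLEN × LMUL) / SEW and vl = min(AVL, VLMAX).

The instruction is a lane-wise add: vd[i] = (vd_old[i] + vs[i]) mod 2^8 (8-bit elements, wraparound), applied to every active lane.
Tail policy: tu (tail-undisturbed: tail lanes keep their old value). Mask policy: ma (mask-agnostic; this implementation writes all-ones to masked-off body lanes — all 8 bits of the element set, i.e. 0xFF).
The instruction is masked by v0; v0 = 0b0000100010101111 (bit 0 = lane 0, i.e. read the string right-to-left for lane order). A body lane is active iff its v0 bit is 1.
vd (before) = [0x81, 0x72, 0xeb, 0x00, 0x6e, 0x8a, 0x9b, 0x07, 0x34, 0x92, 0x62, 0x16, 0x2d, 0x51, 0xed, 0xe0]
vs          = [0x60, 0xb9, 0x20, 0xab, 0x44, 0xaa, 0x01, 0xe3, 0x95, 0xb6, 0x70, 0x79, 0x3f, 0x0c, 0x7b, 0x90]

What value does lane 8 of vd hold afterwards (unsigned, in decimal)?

vd[8] = 255

VLMAX = VLEN×LMUL/SEW = 128×1/8 = 16
vl ← min(15, 16) = 15
lane  0: add(0x81,0x60) ⇒ 0xe1
lane  1: add(0x72,0xb9) ⇒ 0x2b
lane  2: add(0xeb,0x20) ⇒ 0x0b
lane  3: add(0x00,0xab) ⇒ 0xab
lane  4: mask-off/ones ⇒ 0xff
lane  5: add(0x8a,0xaa) ⇒ 0x34
lane  6: mask-off/ones ⇒ 0xff
lane  7: add(0x07,0xe3) ⇒ 0xea
lane  8: mask-off/ones ⇒ 0xff
lane  9: mask-off/ones ⇒ 0xff
lane 10: mask-off/ones ⇒ 0xff
lane 11: add(0x16,0x79) ⇒ 0x8f
lane 12: mask-off/ones ⇒ 0xff
lane 13: mask-off/ones ⇒ 0xff
lane 14: mask-off/ones ⇒ 0xff
lane 15: tail/keep ⇒ 0xe0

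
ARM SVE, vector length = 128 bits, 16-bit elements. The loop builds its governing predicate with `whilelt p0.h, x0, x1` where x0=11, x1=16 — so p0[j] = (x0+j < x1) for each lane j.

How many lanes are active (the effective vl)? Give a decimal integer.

lane count: 128 div 16 = 8
active while 11+j < 16, i.e. j ∈ [0,5) capped at 8 ⇒ 5

vl = 5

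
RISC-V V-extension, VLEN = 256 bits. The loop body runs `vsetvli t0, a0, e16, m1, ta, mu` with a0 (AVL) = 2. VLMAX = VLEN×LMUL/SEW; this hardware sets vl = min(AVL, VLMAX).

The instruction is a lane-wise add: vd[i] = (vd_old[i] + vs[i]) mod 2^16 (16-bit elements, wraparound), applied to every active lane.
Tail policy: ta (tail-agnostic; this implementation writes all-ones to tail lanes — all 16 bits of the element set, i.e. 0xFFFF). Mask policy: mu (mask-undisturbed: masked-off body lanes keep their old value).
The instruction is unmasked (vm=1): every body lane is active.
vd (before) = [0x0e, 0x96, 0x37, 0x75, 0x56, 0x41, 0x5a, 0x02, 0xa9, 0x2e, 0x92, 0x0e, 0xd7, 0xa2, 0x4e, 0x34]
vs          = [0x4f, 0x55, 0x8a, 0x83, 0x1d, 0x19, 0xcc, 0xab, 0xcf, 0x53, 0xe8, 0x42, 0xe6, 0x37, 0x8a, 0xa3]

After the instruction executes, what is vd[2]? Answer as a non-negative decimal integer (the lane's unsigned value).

VLMAX = VLEN×LMUL/SEW = 256×1/16 = 16
AVL=2 ≤ VLMAX=16, so vl = 2
lane  0: add(0x0e,0x4f) ⇒ 0x5d
lane  1: add(0x96,0x55) ⇒ 0xeb
lane  2: tail/ones ⇒ 0xffff
lane  3: tail/ones ⇒ 0xffff
lane  4: tail/ones ⇒ 0xffff
lane  5: tail/ones ⇒ 0xffff
lane  6: tail/ones ⇒ 0xffff
lane  7: tail/ones ⇒ 0xffff
lane  8: tail/ones ⇒ 0xffff
lane  9: tail/ones ⇒ 0xffff
lane 10: tail/ones ⇒ 0xffff
lane 11: tail/ones ⇒ 0xffff
lane 12: tail/ones ⇒ 0xffff
lane 13: tail/ones ⇒ 0xffff
lane 14: tail/ones ⇒ 0xffff
lane 15: tail/ones ⇒ 0xffff

vd[2] = 65535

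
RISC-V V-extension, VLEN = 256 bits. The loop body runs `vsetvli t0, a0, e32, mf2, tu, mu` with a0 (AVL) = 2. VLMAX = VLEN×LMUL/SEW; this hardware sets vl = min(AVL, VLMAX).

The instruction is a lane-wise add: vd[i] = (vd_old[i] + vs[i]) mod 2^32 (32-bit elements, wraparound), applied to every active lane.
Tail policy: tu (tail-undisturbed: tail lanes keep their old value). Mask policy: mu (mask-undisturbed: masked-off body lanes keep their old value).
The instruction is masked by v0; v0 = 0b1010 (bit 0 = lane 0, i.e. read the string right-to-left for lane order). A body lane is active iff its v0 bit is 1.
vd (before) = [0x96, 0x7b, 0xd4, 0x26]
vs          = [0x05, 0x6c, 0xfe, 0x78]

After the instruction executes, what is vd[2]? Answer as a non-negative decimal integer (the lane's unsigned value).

VLMAX = (256 × 1/2) / 32 = 4 lanes
AVL=2 ≤ VLMAX=4, so vl = 2
lane  0: mask-off/keep ⇒ 0x96
lane  1: add(0x7b,0x6c) ⇒ 0xe7
lane  2: tail/keep ⇒ 0xd4
lane  3: tail/keep ⇒ 0x26

vd[2] = 212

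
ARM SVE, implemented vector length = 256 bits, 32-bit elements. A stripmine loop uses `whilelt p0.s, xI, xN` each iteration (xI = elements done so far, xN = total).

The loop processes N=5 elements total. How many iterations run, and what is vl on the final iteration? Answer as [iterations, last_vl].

[iterations, last_vl] = [1, 5]

lane count: 256 div 32 = 8
N=5: ⌈5/8⌉ = 1 iters; last vl = 5 − 0×8 = 5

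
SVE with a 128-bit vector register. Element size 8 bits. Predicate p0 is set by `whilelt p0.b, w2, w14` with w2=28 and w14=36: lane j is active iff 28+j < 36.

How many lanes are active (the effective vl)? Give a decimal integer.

lane count: 128 div 8 = 16
p0[j] = (28+j < 36); true for j=0..7 → 8 lanes set

vl = 8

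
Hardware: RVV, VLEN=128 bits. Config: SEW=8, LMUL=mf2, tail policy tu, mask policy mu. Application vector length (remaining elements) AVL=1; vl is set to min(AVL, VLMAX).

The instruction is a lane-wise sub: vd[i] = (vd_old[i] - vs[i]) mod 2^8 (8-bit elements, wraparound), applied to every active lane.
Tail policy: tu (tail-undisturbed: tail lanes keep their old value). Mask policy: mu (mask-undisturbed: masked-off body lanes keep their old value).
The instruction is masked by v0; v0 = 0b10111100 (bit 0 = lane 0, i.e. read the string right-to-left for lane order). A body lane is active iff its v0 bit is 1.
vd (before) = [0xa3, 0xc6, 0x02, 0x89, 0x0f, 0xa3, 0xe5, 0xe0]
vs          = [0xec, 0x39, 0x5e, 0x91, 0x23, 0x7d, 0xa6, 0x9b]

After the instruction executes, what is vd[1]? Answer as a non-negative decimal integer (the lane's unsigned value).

VLMAX = (128 × 1/2) / 8 = 8 lanes
vl ← min(1, 8) = 1
vd[0] mask-off/keep -> 0xa3
vd[1] tail/keep -> 0xc6
vd[2] tail/keep -> 0x02
vd[3] tail/keep -> 0x89
vd[4] tail/keep -> 0x0f
vd[5] tail/keep -> 0xa3
vd[6] tail/keep -> 0xe5
vd[7] tail/keep -> 0xe0

vd[1] = 198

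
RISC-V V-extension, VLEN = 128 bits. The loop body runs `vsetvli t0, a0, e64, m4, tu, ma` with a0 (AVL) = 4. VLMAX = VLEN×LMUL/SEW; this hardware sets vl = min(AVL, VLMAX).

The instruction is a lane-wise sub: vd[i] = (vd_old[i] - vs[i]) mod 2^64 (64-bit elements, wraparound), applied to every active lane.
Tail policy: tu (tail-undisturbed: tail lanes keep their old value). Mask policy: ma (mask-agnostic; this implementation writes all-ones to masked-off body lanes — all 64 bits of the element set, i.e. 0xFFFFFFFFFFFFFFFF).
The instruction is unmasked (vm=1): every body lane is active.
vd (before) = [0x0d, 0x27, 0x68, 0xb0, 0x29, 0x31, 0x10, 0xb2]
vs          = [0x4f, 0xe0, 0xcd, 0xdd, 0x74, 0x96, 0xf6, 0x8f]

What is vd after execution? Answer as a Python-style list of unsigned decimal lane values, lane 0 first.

vd = [18446744073709551550, 18446744073709551431, 18446744073709551515, 18446744073709551571, 41, 49, 16, 178]

VLMAX = VLEN×LMUL/SEW = 128×4/64 = 8
vl = min(AVL, VLMAX) = min(4, 8) = 4
vd[0] sub(0x0d,0x4f) -> 0xffffffffffffffbe
vd[1] sub(0x27,0xe0) -> 0xffffffffffffff47
vd[2] sub(0x68,0xcd) -> 0xffffffffffffff9b
vd[3] sub(0xb0,0xdd) -> 0xffffffffffffffd3
vd[4] tail/keep -> 0x29
vd[5] tail/keep -> 0x31
vd[6] tail/keep -> 0x10
vd[7] tail/keep -> 0xb2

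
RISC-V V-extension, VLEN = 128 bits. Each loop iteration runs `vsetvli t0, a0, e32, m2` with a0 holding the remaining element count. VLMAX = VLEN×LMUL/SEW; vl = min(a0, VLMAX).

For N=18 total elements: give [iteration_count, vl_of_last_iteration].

[iterations, last_vl] = [3, 2]

VLMAX = (128 × 2) / 32 = 8 lanes
18 elements at 8/iter → 3 passes, remainder 2 on the last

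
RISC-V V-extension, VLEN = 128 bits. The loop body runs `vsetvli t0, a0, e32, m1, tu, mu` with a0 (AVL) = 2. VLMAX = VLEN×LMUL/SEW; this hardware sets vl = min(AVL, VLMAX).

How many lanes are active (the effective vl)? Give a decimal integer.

lanes per group: 128·1/32 = 4
AVL=2 ≤ VLMAX=4, so vl = 2

vl = 2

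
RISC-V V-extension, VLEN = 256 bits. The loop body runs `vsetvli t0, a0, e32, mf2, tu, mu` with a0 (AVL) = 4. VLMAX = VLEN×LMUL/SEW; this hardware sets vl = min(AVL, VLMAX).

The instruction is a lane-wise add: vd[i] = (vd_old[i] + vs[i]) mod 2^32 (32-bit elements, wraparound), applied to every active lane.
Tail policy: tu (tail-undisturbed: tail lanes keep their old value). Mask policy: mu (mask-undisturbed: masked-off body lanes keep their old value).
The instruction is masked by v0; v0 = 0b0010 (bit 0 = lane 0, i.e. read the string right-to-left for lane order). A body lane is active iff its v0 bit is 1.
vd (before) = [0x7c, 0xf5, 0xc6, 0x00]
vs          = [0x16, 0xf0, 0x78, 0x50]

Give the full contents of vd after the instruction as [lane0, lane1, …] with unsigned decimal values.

vd = [124, 485, 198, 0]

VLMAX = VLEN×LMUL/SEW = 256×1/2/32 = 4
vl ← min(4, 4) = 4
lane  0: mask-off/keep ⇒ 0x7c
lane  1: add(0xf5,0xf0) ⇒ 0x1e5
lane  2: mask-off/keep ⇒ 0xc6
lane  3: mask-off/keep ⇒ 0x00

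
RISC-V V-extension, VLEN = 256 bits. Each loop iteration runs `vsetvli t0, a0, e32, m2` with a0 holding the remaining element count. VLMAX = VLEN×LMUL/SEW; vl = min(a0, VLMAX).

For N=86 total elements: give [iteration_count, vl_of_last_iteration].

[iterations, last_vl] = [6, 6]

VLMAX = (256 × 2) / 32 = 16 lanes
86 elements at 16/iter → 6 passes, remainder 6 on the last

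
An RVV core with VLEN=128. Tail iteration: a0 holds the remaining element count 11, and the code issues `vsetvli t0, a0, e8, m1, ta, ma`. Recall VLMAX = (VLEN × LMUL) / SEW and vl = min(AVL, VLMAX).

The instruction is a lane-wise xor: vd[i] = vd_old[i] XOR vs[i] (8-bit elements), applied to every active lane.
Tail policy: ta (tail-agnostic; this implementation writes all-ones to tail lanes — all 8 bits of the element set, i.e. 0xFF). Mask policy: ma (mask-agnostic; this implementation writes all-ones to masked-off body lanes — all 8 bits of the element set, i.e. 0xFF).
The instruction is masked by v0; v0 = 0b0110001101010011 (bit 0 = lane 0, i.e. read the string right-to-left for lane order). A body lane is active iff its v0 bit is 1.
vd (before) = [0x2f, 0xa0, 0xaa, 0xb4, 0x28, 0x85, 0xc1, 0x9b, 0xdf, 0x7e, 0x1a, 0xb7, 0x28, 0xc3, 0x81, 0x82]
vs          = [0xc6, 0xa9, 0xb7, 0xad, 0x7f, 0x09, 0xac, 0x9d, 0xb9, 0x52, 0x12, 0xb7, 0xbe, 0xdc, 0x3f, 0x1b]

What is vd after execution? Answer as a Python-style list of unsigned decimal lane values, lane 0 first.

VLMAX = (128 × 1) / 8 = 16 lanes
AVL=11 ≤ VLMAX=16, so vl = 11
lane  0: xor(0x2f,0xc6) ⇒ 0xe9
lane  1: xor(0xa0,0xa9) ⇒ 0x09
lane  2: mask-off/ones ⇒ 0xff
lane  3: mask-off/ones ⇒ 0xff
lane  4: xor(0x28,0x7f) ⇒ 0x57
lane  5: mask-off/ones ⇒ 0xff
lane  6: xor(0xc1,0xac) ⇒ 0x6d
lane  7: mask-off/ones ⇒ 0xff
lane  8: xor(0xdf,0xb9) ⇒ 0x66
lane  9: xor(0x7e,0x52) ⇒ 0x2c
lane 10: mask-off/ones ⇒ 0xff
lane 11: tail/ones ⇒ 0xff
lane 12: tail/ones ⇒ 0xff
lane 13: tail/ones ⇒ 0xff
lane 14: tail/ones ⇒ 0xff
lane 15: tail/ones ⇒ 0xff

vd = [233, 9, 255, 255, 87, 255, 109, 255, 102, 44, 255, 255, 255, 255, 255, 255]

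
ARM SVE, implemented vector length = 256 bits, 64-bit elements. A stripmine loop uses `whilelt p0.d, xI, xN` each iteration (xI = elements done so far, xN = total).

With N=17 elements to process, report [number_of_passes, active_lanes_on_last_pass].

register lanes = 256/64 = 4
iterations = ceil(17/4) = 5; final-pass vl = 1

[iterations, last_vl] = [5, 1]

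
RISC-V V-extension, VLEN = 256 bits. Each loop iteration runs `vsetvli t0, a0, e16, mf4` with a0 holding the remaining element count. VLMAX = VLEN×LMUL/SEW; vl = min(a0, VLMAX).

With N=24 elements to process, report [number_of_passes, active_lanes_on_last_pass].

[iterations, last_vl] = [6, 4]

VLMAX = VLEN×LMUL/SEW = 256×1/4/16 = 4
N=24: ⌈24/4⌉ = 6 iters; last vl = 24 − 5×4 = 4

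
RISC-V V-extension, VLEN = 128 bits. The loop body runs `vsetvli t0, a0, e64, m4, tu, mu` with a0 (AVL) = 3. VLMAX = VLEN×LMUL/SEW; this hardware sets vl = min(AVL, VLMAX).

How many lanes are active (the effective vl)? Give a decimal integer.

VLMAX = VLEN×LMUL/SEW = 128×4/64 = 8
AVL=3 ≤ VLMAX=8, so vl = 3

vl = 3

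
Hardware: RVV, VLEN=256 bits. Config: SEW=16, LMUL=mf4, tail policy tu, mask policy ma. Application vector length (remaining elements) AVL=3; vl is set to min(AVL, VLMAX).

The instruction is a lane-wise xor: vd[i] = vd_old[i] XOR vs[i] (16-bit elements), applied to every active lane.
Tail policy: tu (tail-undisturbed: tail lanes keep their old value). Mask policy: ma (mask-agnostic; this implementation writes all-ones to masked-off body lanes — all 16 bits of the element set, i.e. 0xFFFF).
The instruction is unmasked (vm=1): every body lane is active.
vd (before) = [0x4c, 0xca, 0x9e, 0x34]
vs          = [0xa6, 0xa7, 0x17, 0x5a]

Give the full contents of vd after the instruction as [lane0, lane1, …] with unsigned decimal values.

lanes per group: 256·1/4/16 = 4
AVL=3 ≤ VLMAX=4, so vl = 3
lane  0: xor(0x4c,0xa6) ⇒ 0xea
lane  1: xor(0xca,0xa7) ⇒ 0x6d
lane  2: xor(0x9e,0x17) ⇒ 0x89
lane  3: tail/keep ⇒ 0x34

vd = [234, 109, 137, 52]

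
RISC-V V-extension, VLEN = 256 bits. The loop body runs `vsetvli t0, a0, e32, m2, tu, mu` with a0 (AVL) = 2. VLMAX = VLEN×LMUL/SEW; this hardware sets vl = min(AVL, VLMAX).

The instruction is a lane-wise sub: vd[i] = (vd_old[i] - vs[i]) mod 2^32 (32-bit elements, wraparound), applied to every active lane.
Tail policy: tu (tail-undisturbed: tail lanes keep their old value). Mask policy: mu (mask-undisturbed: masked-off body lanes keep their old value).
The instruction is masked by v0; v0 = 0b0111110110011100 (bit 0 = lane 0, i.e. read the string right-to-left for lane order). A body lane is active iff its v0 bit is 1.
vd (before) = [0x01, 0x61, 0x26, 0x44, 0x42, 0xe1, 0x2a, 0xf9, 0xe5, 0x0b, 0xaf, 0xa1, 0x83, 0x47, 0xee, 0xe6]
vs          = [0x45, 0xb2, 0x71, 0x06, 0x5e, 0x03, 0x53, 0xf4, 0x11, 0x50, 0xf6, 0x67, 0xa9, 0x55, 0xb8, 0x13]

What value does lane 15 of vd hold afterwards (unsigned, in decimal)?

vd[15] = 230

lanes per group: 256·2/32 = 16
AVL=2 ≤ VLMAX=16, so vl = 2
[0] mask-off/keep = 0x01
[1] mask-off/keep = 0x61
[2] tail/keep = 0x26
[3] tail/keep = 0x44
[4] tail/keep = 0x42
[5] tail/keep = 0xe1
[6] tail/keep = 0x2a
[7] tail/keep = 0xf9
[8] tail/keep = 0xe5
[9] tail/keep = 0x0b
[10] tail/keep = 0xaf
[11] tail/keep = 0xa1
[12] tail/keep = 0x83
[13] tail/keep = 0x47
[14] tail/keep = 0xee
[15] tail/keep = 0xe6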